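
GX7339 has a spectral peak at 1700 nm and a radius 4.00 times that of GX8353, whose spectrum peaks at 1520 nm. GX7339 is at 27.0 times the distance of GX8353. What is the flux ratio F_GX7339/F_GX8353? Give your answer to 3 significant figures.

Wien's law: T_GX7339/T_GX8353 = λ_GX8353/λ_GX7339 = 1520/1700 = 0.8941.
L_GX7339/L_GX8353 = (R_GX7339/R_GX8353)²(T_GX7339/T_GX8353)⁴ = (4.00)²(0.8941)⁴ = 10.23.
F_GX7339/F_GX8353 = (L_GX7339/L_GX8353)/(d_GX7339/d_GX8353)² = 10.23/(27.0)² = 0.01403.

0.0140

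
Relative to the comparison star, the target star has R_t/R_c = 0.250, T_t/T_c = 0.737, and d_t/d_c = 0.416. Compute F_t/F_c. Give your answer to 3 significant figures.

L_t/L_c = (R_t/R_c)²(T_t/T_c)⁴ = (0.250)² × (0.737)⁴ = 0.01844.
F_t/F_c = (L_t/L_c)/(d_t/d_c)² = 0.01844 / (0.416)² = 0.1066.

0.107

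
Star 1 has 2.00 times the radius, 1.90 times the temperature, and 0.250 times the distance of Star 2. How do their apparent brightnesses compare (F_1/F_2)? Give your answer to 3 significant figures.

834

L_1/L_2 = (R_1/R_2)²(T_1/T_2)⁴ = (2.00)² × (1.90)⁴ = 52.13.
F_1/F_2 = (L_1/L_2)/(d_1/d_2)² = 52.13 / (0.250)² = 834.1.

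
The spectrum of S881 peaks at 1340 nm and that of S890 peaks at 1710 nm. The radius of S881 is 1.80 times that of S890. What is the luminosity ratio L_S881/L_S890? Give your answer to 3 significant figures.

Wien's law gives T ∝ 1/λ_max, so T_S881/T_S890 = λ_S890/λ_S881 = 1710/1340 = 1.276.
Then L ∝ R²T⁴ gives L_S881/L_S890 = (1.80)² × (1.276)⁴ = 3.240 × 2.652 = 8.592.

8.59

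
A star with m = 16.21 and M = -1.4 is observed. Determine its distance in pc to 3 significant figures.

3.33×10^4 pc

m − M = 5 log₁₀(d/10 pc)
16.21 − (-1.4) = 17.61 = 5 log₁₀(d/10)
d = 10 × 10^(17.61/5) = 10 × 10^3.522 = 3.327×10^4 pc.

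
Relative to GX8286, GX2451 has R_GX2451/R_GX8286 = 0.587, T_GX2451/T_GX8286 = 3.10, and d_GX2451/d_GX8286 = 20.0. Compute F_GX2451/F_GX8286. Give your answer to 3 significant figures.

0.0796

L_GX2451/L_GX8286 = (R_GX2451/R_GX8286)²(T_GX2451/T_GX8286)⁴ = (0.587)² × (3.10)⁴ = 31.82.
F_GX2451/F_GX8286 = (L_GX2451/L_GX8286)/(d_GX2451/d_GX8286)² = 31.82 / (20.0)² = 0.07955.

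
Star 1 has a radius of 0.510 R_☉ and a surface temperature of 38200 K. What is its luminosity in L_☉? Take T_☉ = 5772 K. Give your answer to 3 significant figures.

L/L_☉ = (R/R_☉)² (T/T_☉)⁴ = (0.510)² × (38200/5772)⁴
       = 0.2601 × (6.618)⁴ = 0.2601 × 1918 = 499.0.

499 L_☉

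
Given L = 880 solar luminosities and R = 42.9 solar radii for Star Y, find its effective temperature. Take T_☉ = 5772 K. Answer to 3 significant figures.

4.80×10^3 K

T/T_☉ = (L/L_☉)^(1/4) / (R/R_☉)^(1/2)
T = 5772 × (880)^(1/4) / √(42.9) = 5772 × 5.447 / 6.550 = 4800 K.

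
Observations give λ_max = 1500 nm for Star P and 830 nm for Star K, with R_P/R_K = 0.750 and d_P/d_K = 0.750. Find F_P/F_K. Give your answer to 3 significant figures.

Wien's law: T_P/T_K = λ_K/λ_P = 830/1500 = 0.5533.
L_P/L_K = (R_P/R_K)²(T_P/T_K)⁴ = (0.750)²(0.5533)⁴ = 0.05273.
F_P/F_K = (L_P/L_K)/(d_P/d_K)² = 0.05273/(0.750)² = 0.09374.

0.0937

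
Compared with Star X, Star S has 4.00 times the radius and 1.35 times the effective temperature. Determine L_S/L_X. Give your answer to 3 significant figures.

53.1

From the Stefan–Boltzmann law, L ∝ R²T⁴, so
L_S/L_X = (R_S/R_X)² (T_S/T_X)⁴ = (4.00)² × (1.35)⁴ = 16.00 × 3.322 = 53.14.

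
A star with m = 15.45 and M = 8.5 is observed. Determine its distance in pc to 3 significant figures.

m − M = 5 log₁₀(d/10 pc)
15.45 − (8.5) = 6.95 = 5 log₁₀(d/10)
d = 10 × 10^(6.95/5) = 10 × 10^1.390 = 245.5 pc.

245 pc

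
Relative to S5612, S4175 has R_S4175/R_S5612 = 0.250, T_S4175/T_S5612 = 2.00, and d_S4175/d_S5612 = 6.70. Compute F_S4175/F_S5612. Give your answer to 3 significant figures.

L_S4175/L_S5612 = (R_S4175/R_S5612)²(T_S4175/T_S5612)⁴ = (0.250)² × (2.00)⁴ = 1.000.
F_S4175/F_S5612 = (L_S4175/L_S5612)/(d_S4175/d_S5612)² = 1.000 / (6.70)² = 0.02228.

0.0223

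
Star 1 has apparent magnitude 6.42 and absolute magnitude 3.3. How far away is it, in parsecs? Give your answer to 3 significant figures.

m − M = 5 log₁₀(d/10 pc)
6.42 − (3.3) = 3.12 = 5 log₁₀(d/10)
d = 10 × 10^(3.12/5) = 10 × 10^0.624 = 42.07 pc.

42.1 pc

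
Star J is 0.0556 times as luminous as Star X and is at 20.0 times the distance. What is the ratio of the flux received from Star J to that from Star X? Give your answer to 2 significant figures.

1.4×10^-4

F = L/(4πd²), so F_J/F_X = (L_J/L_X) / (d_J/d_X)²
= 0.0556 / (20.0)² = 0.0556 / 400.0 = 1.390×10^-4.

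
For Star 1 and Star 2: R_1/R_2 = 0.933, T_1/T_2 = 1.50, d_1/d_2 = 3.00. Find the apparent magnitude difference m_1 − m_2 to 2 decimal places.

0.78

L_1/L_2 = (0.933)²(1.50)⁴ = 4.407.
F_1/F_2 = (L_1/L_2)/(d_1/d_2)² = 4.407/9.000 = 0.4897.
m_1 − m_2 = −2.5 log₁₀(0.4897) = 0.78.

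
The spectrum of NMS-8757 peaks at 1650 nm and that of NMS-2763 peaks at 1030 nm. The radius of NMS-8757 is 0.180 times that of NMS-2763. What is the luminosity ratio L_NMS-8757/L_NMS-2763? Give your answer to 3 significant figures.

0.00492

Wien's law gives T ∝ 1/λ_max, so T_NMS-8757/T_NMS-2763 = λ_NMS-2763/λ_NMS-8757 = 1030/1650 = 0.6242.
Then L ∝ R²T⁴ gives L_NMS-8757/L_NMS-2763 = (0.180)² × (0.6242)⁴ = 0.03240 × 0.1518 = 0.004920.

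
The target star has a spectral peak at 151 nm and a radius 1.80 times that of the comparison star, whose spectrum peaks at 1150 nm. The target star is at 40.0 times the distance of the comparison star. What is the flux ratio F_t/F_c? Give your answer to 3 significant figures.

6.81

Wien's law: T_t/T_c = λ_c/λ_t = 1150/151 = 7.616.
L_t/L_c = (R_t/R_c)²(T_t/T_c)⁴ = (1.80)²(7.616)⁴ = 1.090×10^4.
F_t/F_c = (L_t/L_c)/(d_t/d_c)² = 1.090×10^4/(40.0)² = 6.813.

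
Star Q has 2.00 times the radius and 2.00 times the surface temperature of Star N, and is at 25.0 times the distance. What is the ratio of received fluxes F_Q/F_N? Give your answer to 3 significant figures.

0.102

L_Q/L_N = (R_Q/R_N)²(T_Q/T_N)⁴ = (2.00)² × (2.00)⁴ = 64.00.
F_Q/F_N = (L_Q/L_N)/(d_Q/d_N)² = 64.00 / (25.0)² = 0.1024.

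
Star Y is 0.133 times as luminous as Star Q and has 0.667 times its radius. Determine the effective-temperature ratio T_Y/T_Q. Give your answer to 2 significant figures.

L ∝ R²T⁴ gives T ∝ (L/R²)^(1/4), so
T_Y/T_Q = (0.133 / 0.667²)^(1/4) = (0.2990)^(1/4) = 0.7394.

0.74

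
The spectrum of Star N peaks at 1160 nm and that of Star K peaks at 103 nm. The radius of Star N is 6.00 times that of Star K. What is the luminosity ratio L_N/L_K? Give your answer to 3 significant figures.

0.00224

Wien's law gives T ∝ 1/λ_max, so T_N/T_K = λ_K/λ_N = 103/1160 = 0.08879.
Then L ∝ R²T⁴ gives L_N/L_K = (6.00)² × (0.08879)⁴ = 36.00 × 6.216×10^-5 = 0.002238.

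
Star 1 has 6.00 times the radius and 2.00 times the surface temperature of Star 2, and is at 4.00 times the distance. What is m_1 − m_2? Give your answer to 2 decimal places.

-3.89

L_1/L_2 = (6.00)²(2.00)⁴ = 576.0.
F_1/F_2 = (L_1/L_2)/(d_1/d_2)² = 576.0/16.00 = 36.00.
m_1 − m_2 = −2.5 log₁₀(36.00) = -3.89.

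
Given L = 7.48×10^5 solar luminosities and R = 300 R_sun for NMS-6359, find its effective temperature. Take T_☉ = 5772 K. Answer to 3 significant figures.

T/T_☉ = (L/L_☉)^(1/4) / (R/R_☉)^(1/2)
T = 5772 × (7.48×10^5)^(1/4) / √(300) = 5772 × 29.41 / 17.32 = 9800 K.

9.80×10^3 K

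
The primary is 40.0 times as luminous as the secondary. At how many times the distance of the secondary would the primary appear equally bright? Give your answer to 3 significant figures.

6.32

Equal flux requires L_p/d_p² = L_s/d_s², so d_p/d_s = √(L_p/L_s)
= √(40.0) = 6.325.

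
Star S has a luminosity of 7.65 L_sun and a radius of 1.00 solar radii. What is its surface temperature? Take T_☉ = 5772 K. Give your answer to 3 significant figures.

T/T_☉ = (L/L_☉)^(1/4) / (R/R_☉)^(1/2)
T = 5772 × (7.65)^(1/4) / √(1.00) = 5772 × 1.663 / 1.000 = 9599 K.

9.60×10^3 K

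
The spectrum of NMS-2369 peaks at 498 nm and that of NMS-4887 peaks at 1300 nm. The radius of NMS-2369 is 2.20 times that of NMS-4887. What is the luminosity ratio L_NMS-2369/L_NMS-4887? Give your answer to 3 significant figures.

225

Wien's law gives T ∝ 1/λ_max, so T_NMS-2369/T_NMS-4887 = λ_NMS-4887/λ_NMS-2369 = 1300/498 = 2.610.
Then L ∝ R²T⁴ gives L_NMS-2369/L_NMS-4887 = (2.20)² × (2.610)⁴ = 4.840 × 46.44 = 224.8.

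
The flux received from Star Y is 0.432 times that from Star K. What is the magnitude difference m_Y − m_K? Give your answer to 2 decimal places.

0.91

m_Y − m_K = −2.5 log₁₀(F_Y/F_K) = −2.5 log₁₀(0.432) = −2.5 × (-0.365) = 0.911.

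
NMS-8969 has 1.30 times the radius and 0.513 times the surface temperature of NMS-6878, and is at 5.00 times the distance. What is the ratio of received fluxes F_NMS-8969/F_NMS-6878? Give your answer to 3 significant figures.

0.00468

L_NMS-8969/L_NMS-6878 = (R_NMS-8969/R_NMS-6878)²(T_NMS-8969/T_NMS-6878)⁴ = (1.30)² × (0.513)⁴ = 0.1170.
F_NMS-8969/F_NMS-6878 = (L_NMS-8969/L_NMS-6878)/(d_NMS-8969/d_NMS-6878)² = 0.1170 / (5.00)² = 0.004682.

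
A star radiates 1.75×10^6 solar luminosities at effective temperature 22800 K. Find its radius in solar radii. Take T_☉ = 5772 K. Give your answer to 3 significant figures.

84.8 solar radii

R/R_☉ = √(L/L_☉) / (T/T_☉)² = √(1.75×10^6) / (3.950)²
       = 1323 / 15.60 = 84.78.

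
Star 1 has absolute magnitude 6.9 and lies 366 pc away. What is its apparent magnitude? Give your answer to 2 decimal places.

14.72

m = M + 5 log₁₀(d/10 pc) = 6.9 + 5 log₁₀(366/10)
  = 6.9 + 5 × 1.563 = 6.9 + 7.82 = 14.72.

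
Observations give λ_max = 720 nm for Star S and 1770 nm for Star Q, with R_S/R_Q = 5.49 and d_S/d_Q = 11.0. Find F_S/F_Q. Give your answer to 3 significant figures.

Wien's law: T_S/T_Q = λ_Q/λ_S = 1770/720 = 2.458.
L_S/L_Q = (R_S/R_Q)²(T_S/T_Q)⁴ = (5.49)²(2.458)⁴ = 1101.
F_S/F_Q = (L_S/L_Q)/(d_S/d_Q)² = 1101/(11.0)² = 9.098.

9.10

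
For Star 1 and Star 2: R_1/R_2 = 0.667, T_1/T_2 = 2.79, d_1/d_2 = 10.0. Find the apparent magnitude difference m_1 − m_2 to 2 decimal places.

L_1/L_2 = (0.667)²(2.79)⁴ = 26.96.
F_1/F_2 = (L_1/L_2)/(d_1/d_2)² = 26.96/100.0 = 0.2696.
m_1 − m_2 = −2.5 log₁₀(0.2696) = 1.42.

1.42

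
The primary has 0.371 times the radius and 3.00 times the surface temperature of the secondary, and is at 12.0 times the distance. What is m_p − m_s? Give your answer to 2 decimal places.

L_p/L_s = (0.371)²(3.00)⁴ = 11.15.
F_p/F_s = (L_p/L_s)/(d_p/d_s)² = 11.15/144.0 = 0.07742.
m_p − m_s = −2.5 log₁₀(0.07742) = 2.78.

2.78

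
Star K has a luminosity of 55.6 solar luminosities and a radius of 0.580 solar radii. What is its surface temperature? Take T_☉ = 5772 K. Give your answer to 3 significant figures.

2.07×10^4 K

T/T_☉ = (L/L_☉)^(1/4) / (R/R_☉)^(1/2)
T = 5772 × (55.6)^(1/4) / √(0.580) = 5772 × 2.731 / 0.7616 = 2.070×10^4 K.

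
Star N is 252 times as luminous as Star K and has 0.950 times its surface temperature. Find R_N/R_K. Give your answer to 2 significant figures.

L ∝ R²T⁴ gives R ∝ √L / T², so
R_N/R_K = √(252) / (0.950)² = 15.87 / 0.9025 = 17.59.

18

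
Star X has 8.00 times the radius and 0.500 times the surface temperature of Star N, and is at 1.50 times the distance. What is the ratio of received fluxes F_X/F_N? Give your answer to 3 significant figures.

L_X/L_N = (R_X/R_N)²(T_X/T_N)⁴ = (8.00)² × (0.500)⁴ = 4.000.
F_X/F_N = (L_X/L_N)/(d_X/d_N)² = 4.000 / (1.50)² = 1.778.

1.78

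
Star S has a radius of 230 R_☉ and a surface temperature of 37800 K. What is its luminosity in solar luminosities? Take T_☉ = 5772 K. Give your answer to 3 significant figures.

9.73×10^7 solar luminosities

L/L_☉ = (R/R_☉)² (T/T_☉)⁴ = (230)² × (37800/5772)⁴
       = 5.290×10^4 × (6.549)⁴ = 5.290×10^4 × 1839 = 9.730×10^7.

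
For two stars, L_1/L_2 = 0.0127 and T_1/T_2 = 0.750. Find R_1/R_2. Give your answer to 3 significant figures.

L ∝ R²T⁴ gives R ∝ √L / T², so
R_1/R_2 = √(0.0127) / (0.750)² = 0.1127 / 0.5625 = 0.2003.

0.200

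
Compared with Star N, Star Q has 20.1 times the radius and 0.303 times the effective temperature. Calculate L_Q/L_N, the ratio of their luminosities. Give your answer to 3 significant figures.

3.41

From the Stefan–Boltzmann law, L ∝ R²T⁴, so
L_Q/L_N = (R_Q/R_N)² (T_Q/T_N)⁴ = (20.1)² × (0.303)⁴ = 404.0 × 0.008429 = 3.405.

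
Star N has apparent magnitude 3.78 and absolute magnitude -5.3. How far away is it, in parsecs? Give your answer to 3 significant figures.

655 pc

m − M = 5 log₁₀(d/10 pc)
3.78 − (-5.3) = 9.08 = 5 log₁₀(d/10)
d = 10 × 10^(9.08/5) = 10 × 10^1.816 = 654.6 pc.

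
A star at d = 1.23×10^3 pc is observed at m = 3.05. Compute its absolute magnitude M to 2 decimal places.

M = m − 5 log₁₀(d/10 pc) = 3.05 − 5 log₁₀(1.23×10^3/10)
  = 3.05 − 5 × 2.090 = 3.05 − 10.45 = -7.40.

-7.40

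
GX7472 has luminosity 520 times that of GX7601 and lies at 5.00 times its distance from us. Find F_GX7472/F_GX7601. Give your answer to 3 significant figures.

20.8

F = L/(4πd²), so F_GX7472/F_GX7601 = (L_GX7472/L_GX7601) / (d_GX7472/d_GX7601)²
= 520 / (5.00)² = 520 / 25.00 = 20.80.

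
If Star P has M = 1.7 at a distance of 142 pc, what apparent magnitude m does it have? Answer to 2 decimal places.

m = M + 5 log₁₀(d/10 pc) = 1.7 + 5 log₁₀(142/10)
  = 1.7 + 5 × 1.152 = 1.7 + 5.76 = 7.46.

7.46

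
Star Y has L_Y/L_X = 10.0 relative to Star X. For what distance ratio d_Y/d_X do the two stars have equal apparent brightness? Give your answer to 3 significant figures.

Equal flux requires L_Y/d_Y² = L_X/d_X², so d_Y/d_X = √(L_Y/L_X)
= √(10.0) = 3.162.

3.16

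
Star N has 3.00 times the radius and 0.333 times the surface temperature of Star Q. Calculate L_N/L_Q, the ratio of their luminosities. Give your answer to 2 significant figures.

0.11

From the Stefan–Boltzmann law, L ∝ R²T⁴, so
L_N/L_Q = (R_N/R_Q)² (T_N/T_Q)⁴ = (3.00)² × (0.333)⁴ = 9.000 × 0.01230 = 0.1107.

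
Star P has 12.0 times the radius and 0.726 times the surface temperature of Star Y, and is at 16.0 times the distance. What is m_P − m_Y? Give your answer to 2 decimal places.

L_P/L_Y = (12.0)²(0.726)⁴ = 40.00.
F_P/F_Y = (L_P/L_Y)/(d_P/d_Y)² = 40.00/256.0 = 0.1563.
m_P − m_Y = −2.5 log₁₀(0.1563) = 2.02.

2.02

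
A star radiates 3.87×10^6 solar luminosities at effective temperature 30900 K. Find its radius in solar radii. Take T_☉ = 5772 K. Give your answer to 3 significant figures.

R/R_☉ = √(L/L_☉) / (T/T_☉)² = √(3.87×10^6) / (5.353)²
       = 1967 / 28.66 = 68.64.

68.6 solar radii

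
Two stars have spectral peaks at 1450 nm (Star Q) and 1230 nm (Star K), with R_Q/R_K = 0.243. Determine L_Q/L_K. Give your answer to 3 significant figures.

0.0306

Wien's law gives T ∝ 1/λ_max, so T_Q/T_K = λ_K/λ_Q = 1230/1450 = 0.8483.
Then L ∝ R²T⁴ gives L_Q/L_K = (0.243)² × (0.8483)⁴ = 0.05905 × 0.5178 = 0.03057.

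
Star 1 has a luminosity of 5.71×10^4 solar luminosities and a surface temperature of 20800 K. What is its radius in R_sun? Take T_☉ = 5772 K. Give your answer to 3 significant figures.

18.4 R_sun

R/R_☉ = √(L/L_☉) / (T/T_☉)² = √(5.71×10^4) / (3.604)²
       = 239.0 / 12.99 = 18.40.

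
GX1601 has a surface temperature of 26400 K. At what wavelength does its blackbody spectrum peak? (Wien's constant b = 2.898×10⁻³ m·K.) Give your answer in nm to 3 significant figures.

λ_max = b/T = 2.898×10⁻³ / 26400 = 1.10×10^-7 m = 109.8 nm.

110 nm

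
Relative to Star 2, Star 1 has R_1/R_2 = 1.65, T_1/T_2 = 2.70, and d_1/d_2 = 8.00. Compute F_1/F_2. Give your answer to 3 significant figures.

L_1/L_2 = (R_1/R_2)²(T_1/T_2)⁴ = (1.65)² × (2.70)⁴ = 144.7.
F_1/F_2 = (L_1/L_2)/(d_1/d_2)² = 144.7 / (8.00)² = 2.261.

2.26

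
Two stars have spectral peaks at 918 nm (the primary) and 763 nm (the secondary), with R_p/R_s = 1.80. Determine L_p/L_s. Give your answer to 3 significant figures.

Wien's law gives T ∝ 1/λ_max, so T_p/T_s = λ_s/λ_p = 763/918 = 0.8312.
Then L ∝ R²T⁴ gives L_p/L_s = (1.80)² × (0.8312)⁴ = 3.240 × 0.4772 = 1.546.

1.55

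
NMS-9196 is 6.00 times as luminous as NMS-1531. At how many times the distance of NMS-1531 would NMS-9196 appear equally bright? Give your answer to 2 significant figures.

2.4

Equal flux requires L_NMS-9196/d_NMS-9196² = L_NMS-1531/d_NMS-1531², so d_NMS-9196/d_NMS-1531 = √(L_NMS-9196/L_NMS-1531)
= √(6.00) = 2.449.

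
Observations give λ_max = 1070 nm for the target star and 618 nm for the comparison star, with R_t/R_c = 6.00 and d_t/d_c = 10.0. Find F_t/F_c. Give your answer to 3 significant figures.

0.0401

Wien's law: T_t/T_c = λ_c/λ_t = 618/1070 = 0.5776.
L_t/L_c = (R_t/R_c)²(T_t/T_c)⁴ = (6.00)²(0.5776)⁴ = 4.006.
F_t/F_c = (L_t/L_c)/(d_t/d_c)² = 4.006/(10.0)² = 0.04006.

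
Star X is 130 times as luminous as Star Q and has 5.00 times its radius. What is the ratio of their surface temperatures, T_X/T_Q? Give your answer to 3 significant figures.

L ∝ R²T⁴ gives T ∝ (L/R²)^(1/4), so
T_X/T_Q = (130 / 5.00²)^(1/4) = (5.200)^(1/4) = 1.510.

1.51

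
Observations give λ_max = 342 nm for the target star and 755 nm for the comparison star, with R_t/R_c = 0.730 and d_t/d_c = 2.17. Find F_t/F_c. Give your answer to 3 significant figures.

Wien's law: T_t/T_c = λ_c/λ_t = 755/342 = 2.208.
L_t/L_c = (R_t/R_c)²(T_t/T_c)⁴ = (0.730)²(2.208)⁴ = 12.66.
F_t/F_c = (L_t/L_c)/(d_t/d_c)² = 12.66/(2.17)² = 2.688.

2.69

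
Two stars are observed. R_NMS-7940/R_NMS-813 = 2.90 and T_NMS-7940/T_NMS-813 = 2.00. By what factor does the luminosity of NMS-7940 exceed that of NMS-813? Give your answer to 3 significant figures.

135

From the Stefan–Boltzmann law, L ∝ R²T⁴, so
L_NMS-7940/L_NMS-813 = (R_NMS-7940/R_NMS-813)² (T_NMS-7940/T_NMS-813)⁴ = (2.90)² × (2.00)⁴ = 8.410 × 16.00 = 134.6.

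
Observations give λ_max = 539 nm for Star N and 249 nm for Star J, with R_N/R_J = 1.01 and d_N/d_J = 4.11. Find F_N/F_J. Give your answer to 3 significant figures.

Wien's law: T_N/T_J = λ_J/λ_N = 249/539 = 0.4620.
L_N/L_J = (R_N/R_J)²(T_N/T_J)⁴ = (1.01)²(0.4620)⁴ = 0.04646.
F_N/F_J = (L_N/L_J)/(d_N/d_J)² = 0.04646/(4.11)² = 0.002750.

0.00275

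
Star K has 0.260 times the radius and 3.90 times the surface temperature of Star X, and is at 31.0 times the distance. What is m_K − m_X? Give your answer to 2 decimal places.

L_K/L_X = (0.260)²(3.90)⁴ = 15.64.
F_K/F_X = (L_K/L_X)/(d_K/d_X)² = 15.64/961.0 = 0.01627.
m_K − m_X = −2.5 log₁₀(0.01627) = 4.47.

4.47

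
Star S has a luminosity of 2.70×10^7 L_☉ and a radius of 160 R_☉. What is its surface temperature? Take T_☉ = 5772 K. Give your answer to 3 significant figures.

3.29×10^4 K

T/T_☉ = (L/L_☉)^(1/4) / (R/R_☉)^(1/2)
T = 5772 × (2.70×10^7)^(1/4) / √(160) = 5772 × 72.08 / 12.65 = 3.289×10^4 K.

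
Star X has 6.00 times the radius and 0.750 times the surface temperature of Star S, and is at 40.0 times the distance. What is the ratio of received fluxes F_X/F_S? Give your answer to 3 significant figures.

0.00712

L_X/L_S = (R_X/R_S)²(T_X/T_S)⁴ = (6.00)² × (0.750)⁴ = 11.39.
F_X/F_S = (L_X/L_S)/(d_X/d_S)² = 11.39 / (40.0)² = 0.007119.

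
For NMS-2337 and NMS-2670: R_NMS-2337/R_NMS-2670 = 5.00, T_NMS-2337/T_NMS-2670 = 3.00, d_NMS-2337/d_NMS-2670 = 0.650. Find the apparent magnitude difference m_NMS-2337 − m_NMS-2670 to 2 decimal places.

-9.20

L_NMS-2337/L_NMS-2670 = (5.00)²(3.00)⁴ = 2025.
F_NMS-2337/F_NMS-2670 = (L_NMS-2337/L_NMS-2670)/(d_NMS-2337/d_NMS-2670)² = 2025/0.4225 = 4793.
m_NMS-2337 − m_NMS-2670 = −2.5 log₁₀(4793) = -9.20.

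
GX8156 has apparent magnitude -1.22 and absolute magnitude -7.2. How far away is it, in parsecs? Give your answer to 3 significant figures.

m − M = 5 log₁₀(d/10 pc)
-1.22 − (-7.2) = 5.98 = 5 log₁₀(d/10)
d = 10 × 10^(5.98/5) = 10 × 10^1.196 = 157.0 pc.

157 pc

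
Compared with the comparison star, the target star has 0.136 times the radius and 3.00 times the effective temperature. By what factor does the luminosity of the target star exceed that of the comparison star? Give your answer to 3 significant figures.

From the Stefan–Boltzmann law, L ∝ R²T⁴, so
L_t/L_c = (R_t/R_c)² (T_t/T_c)⁴ = (0.136)² × (3.00)⁴ = 0.01850 × 81.00 = 1.498.

1.50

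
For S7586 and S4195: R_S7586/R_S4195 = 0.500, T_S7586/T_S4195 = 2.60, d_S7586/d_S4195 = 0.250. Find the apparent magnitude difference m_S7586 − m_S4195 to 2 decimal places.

L_S7586/L_S4195 = (0.500)²(2.60)⁴ = 11.42.
F_S7586/F_S4195 = (L_S7586/L_S4195)/(d_S7586/d_S4195)² = 11.42/0.06250 = 182.8.
m_S7586 − m_S4195 = −2.5 log₁₀(182.8) = -5.65.

-5.65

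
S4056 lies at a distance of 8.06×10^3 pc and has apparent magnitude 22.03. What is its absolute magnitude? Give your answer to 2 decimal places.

M = m − 5 log₁₀(d/10 pc) = 22.03 − 5 log₁₀(8.06×10^3/10)
  = 22.03 − 5 × 2.906 = 22.03 − 14.53 = 7.50.

7.50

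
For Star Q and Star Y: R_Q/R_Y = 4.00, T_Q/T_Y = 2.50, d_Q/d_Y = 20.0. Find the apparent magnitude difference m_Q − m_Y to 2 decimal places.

L_Q/L_Y = (4.00)²(2.50)⁴ = 625.0.
F_Q/F_Y = (L_Q/L_Y)/(d_Q/d_Y)² = 625.0/400.0 = 1.562.
m_Q − m_Y = −2.5 log₁₀(1.562) = -0.48.

-0.48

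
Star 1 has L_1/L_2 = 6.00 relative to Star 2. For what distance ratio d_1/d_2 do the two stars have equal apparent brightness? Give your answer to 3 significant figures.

Equal flux requires L_1/d_1² = L_2/d_2², so d_1/d_2 = √(L_1/L_2)
= √(6.00) = 2.449.

2.45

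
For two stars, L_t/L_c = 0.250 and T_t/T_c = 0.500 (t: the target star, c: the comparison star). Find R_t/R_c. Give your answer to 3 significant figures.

L ∝ R²T⁴ gives R ∝ √L / T², so
R_t/R_c = √(0.250) / (0.500)² = 0.5000 / 0.2500 = 2.000.

2.00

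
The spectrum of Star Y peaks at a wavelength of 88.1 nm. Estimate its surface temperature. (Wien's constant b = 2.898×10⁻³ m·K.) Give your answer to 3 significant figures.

T = b/λ_max = 2.898×10⁻³ / (88.1×10⁻⁹) = 3.289×10^4 K.

3.29×10^4 K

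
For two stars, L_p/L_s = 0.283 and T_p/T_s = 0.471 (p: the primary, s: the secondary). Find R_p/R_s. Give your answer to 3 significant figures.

L ∝ R²T⁴ gives R ∝ √L / T², so
R_p/R_s = √(0.283) / (0.471)² = 0.5320 / 0.2218 = 2.398.

2.40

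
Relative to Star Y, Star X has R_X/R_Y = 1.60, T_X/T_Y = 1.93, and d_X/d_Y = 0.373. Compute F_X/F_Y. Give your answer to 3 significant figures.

255

L_X/L_Y = (R_X/R_Y)²(T_X/T_Y)⁴ = (1.60)² × (1.93)⁴ = 35.52.
F_X/F_Y = (L_X/L_Y)/(d_X/d_Y)² = 35.52 / (0.373)² = 255.3.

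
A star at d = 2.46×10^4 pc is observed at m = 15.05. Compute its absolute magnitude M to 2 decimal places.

-1.90

M = m − 5 log₁₀(d/10 pc) = 15.05 − 5 log₁₀(2.46×10^4/10)
  = 15.05 − 5 × 3.391 = 15.05 − 16.95 = -1.90.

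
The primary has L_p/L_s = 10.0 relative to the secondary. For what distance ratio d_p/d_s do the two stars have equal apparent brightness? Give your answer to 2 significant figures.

3.2

Equal flux requires L_p/d_p² = L_s/d_s², so d_p/d_s = √(L_p/L_s)
= √(10.0) = 3.162.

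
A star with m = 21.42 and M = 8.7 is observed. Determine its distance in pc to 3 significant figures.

m − M = 5 log₁₀(d/10 pc)
21.42 − (8.7) = 12.72 = 5 log₁₀(d/10)
d = 10 × 10^(12.72/5) = 10 × 10^2.544 = 3499 pc.

3.50×10^3 pc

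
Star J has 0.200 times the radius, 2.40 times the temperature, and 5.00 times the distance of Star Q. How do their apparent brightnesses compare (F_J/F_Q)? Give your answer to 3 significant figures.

L_J/L_Q = (R_J/R_Q)²(T_J/T_Q)⁴ = (0.200)² × (2.40)⁴ = 1.327.
F_J/F_Q = (L_J/L_Q)/(d_J/d_Q)² = 1.327 / (5.00)² = 0.05308.

0.0531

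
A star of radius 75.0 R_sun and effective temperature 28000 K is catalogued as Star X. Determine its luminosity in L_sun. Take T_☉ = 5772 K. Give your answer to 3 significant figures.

L/L_☉ = (R/R_☉)² (T/T_☉)⁴ = (75.0)² × (28000/5772)⁴
       = 5625 × (4.851)⁴ = 5625 × 553.8 = 3.115×10^6.

3.11×10^6 L_sun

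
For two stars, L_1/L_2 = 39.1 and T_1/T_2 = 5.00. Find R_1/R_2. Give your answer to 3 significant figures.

0.250

L ∝ R²T⁴ gives R ∝ √L / T², so
R_1/R_2 = √(39.1) / (5.00)² = 6.253 / 25.00 = 0.2501.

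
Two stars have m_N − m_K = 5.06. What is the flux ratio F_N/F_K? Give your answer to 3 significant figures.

F_N/F_K = 10^(−(m_N − m_K)/2.5) = 10^(-5.06/2.5) = 10^-2.024 = 0.009462.

0.00946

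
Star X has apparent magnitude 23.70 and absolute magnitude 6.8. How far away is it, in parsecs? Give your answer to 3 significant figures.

m − M = 5 log₁₀(d/10 pc)
23.70 − (6.8) = 16.90 = 5 log₁₀(d/10)
d = 10 × 10^(16.90/5) = 10 × 10^3.380 = 2.399×10^4 pc.

2.40×10^4 pc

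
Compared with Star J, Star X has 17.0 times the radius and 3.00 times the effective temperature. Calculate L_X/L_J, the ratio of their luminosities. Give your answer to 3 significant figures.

2.34×10^4

From the Stefan–Boltzmann law, L ∝ R²T⁴, so
L_X/L_J = (R_X/R_J)² (T_X/T_J)⁴ = (17.0)² × (3.00)⁴ = 289.0 × 81.00 = 2.341×10^4.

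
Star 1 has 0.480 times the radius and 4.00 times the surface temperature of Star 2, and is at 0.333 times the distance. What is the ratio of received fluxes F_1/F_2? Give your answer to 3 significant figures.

L_1/L_2 = (R_1/R_2)²(T_1/T_2)⁴ = (0.480)² × (4.00)⁴ = 58.98.
F_1/F_2 = (L_1/L_2)/(d_1/d_2)² = 58.98 / (0.333)² = 531.9.

532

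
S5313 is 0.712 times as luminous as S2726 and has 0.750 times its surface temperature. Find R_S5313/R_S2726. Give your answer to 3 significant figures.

L ∝ R²T⁴ gives R ∝ √L / T², so
R_S5313/R_S2726 = √(0.712) / (0.750)² = 0.8438 / 0.5625 = 1.500.

1.50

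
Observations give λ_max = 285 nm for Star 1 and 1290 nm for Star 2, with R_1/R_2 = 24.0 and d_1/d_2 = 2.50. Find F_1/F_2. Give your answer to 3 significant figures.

Wien's law: T_1/T_2 = λ_2/λ_1 = 1290/285 = 4.526.
L_1/L_2 = (R_1/R_2)²(T_1/T_2)⁴ = (24.0)²(4.526)⁴ = 2.418×10^5.
F_1/F_2 = (L_1/L_2)/(d_1/d_2)² = 2.418×10^5/(2.50)² = 3.868×10^4.

3.87×10^4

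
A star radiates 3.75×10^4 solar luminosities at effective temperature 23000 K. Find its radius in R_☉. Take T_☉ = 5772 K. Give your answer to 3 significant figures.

12.2 R_☉

R/R_☉ = √(L/L_☉) / (T/T_☉)² = √(3.75×10^4) / (3.985)²
       = 193.6 / 15.88 = 12.20.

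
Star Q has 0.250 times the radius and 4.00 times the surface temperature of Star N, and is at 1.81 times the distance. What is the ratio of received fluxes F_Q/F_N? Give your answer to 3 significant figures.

L_Q/L_N = (R_Q/R_N)²(T_Q/T_N)⁴ = (0.250)² × (4.00)⁴ = 16.00.
F_Q/F_N = (L_Q/L_N)/(d_Q/d_N)² = 16.00 / (1.81)² = 4.884.

4.88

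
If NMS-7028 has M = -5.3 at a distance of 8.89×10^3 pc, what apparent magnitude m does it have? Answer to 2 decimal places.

m = M + 5 log₁₀(d/10 pc) = -5.3 + 5 log₁₀(8.89×10^3/10)
  = -5.3 + 5 × 2.949 = -5.3 + 14.74 = 9.44.

9.44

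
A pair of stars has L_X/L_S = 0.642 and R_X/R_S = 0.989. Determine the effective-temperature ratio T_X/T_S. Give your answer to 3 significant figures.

L ∝ R²T⁴ gives T ∝ (L/R²)^(1/4), so
T_X/T_S = (0.642 / 0.989²)^(1/4) = (0.6564)^(1/4) = 0.9001.

0.900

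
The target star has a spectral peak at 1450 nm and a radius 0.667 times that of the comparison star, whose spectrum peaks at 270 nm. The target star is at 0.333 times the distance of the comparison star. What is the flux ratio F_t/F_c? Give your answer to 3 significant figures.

Wien's law: T_t/T_c = λ_c/λ_t = 270/1450 = 0.1862.
L_t/L_c = (R_t/R_c)²(T_t/T_c)⁴ = (0.667)²(0.1862)⁴ = 5.349×10^-4.
F_t/F_c = (L_t/L_c)/(d_t/d_c)² = 5.349×10^-4/(0.333)² = 0.004823.

0.00482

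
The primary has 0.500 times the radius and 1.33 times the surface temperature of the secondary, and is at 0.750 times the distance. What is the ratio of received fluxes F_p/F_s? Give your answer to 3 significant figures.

1.39

L_p/L_s = (R_p/R_s)²(T_p/T_s)⁴ = (0.500)² × (1.33)⁴ = 0.7823.
F_p/F_s = (L_p/L_s)/(d_p/d_s)² = 0.7823 / (0.750)² = 1.391.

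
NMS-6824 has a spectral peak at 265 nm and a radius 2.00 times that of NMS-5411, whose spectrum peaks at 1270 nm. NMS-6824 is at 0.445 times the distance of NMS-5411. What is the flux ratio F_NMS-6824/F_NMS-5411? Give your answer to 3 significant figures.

1.07×10^4

Wien's law: T_NMS-6824/T_NMS-5411 = λ_NMS-5411/λ_NMS-6824 = 1270/265 = 4.792.
L_NMS-6824/L_NMS-5411 = (R_NMS-6824/R_NMS-5411)²(T_NMS-6824/T_NMS-5411)⁴ = (2.00)²(4.792)⁴ = 2110.
F_NMS-6824/F_NMS-5411 = (L_NMS-6824/L_NMS-5411)/(d_NMS-6824/d_NMS-5411)² = 2110/(0.445)² = 1.066×10^4.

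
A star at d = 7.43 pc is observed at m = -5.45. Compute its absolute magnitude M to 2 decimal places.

-4.80

M = m − 5 log₁₀(d/10 pc) = -5.45 − 5 log₁₀(7.43/10)
  = -5.45 − 5 × -0.129 = -5.45 − -0.65 = -4.80.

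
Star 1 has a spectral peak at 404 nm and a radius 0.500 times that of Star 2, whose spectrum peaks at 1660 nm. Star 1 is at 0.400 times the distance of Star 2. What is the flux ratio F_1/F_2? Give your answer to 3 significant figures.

445

Wien's law: T_1/T_2 = λ_2/λ_1 = 1660/404 = 4.109.
L_1/L_2 = (R_1/R_2)²(T_1/T_2)⁴ = (0.500)²(4.109)⁴ = 71.26.
F_1/F_2 = (L_1/L_2)/(d_1/d_2)² = 71.26/(0.400)² = 445.4.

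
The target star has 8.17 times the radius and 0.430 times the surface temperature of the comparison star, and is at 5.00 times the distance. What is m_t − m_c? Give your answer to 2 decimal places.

2.60

L_t/L_c = (8.17)²(0.430)⁴ = 2.282.
F_t/F_c = (L_t/L_c)/(d_t/d_c)² = 2.282/25.00 = 0.09128.
m_t − m_c = −2.5 log₁₀(0.09128) = 2.60.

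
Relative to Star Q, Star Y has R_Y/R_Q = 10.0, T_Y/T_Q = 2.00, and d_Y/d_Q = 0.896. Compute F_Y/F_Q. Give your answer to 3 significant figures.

L_Y/L_Q = (R_Y/R_Q)²(T_Y/T_Q)⁴ = (10.0)² × (2.00)⁴ = 1600.
F_Y/F_Q = (L_Y/L_Q)/(d_Y/d_Q)² = 1600 / (0.896)² = 1993.

1.99×10^3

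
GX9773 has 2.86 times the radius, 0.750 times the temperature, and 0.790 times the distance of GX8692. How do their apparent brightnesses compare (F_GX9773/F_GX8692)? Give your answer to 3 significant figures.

L_GX9773/L_GX8692 = (R_GX9773/R_GX8692)²(T_GX9773/T_GX8692)⁴ = (2.86)² × (0.750)⁴ = 2.588.
F_GX9773/F_GX8692 = (L_GX9773/L_GX8692)/(d_GX9773/d_GX8692)² = 2.588 / (0.790)² = 4.147.

4.15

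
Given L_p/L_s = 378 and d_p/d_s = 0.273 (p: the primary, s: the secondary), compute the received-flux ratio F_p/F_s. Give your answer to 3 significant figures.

5.07×10^3

F = L/(4πd²), so F_p/F_s = (L_p/L_s) / (d_p/d_s)²
= 378 / (0.273)² = 378 / 0.07453 = 5072.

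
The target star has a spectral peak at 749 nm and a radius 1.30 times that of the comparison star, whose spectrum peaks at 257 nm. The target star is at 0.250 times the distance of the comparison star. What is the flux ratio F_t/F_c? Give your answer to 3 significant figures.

Wien's law: T_t/T_c = λ_c/λ_t = 257/749 = 0.3431.
L_t/L_c = (R_t/R_c)²(T_t/T_c)⁴ = (1.30)²(0.3431)⁴ = 0.02343.
F_t/F_c = (L_t/L_c)/(d_t/d_c)² = 0.02343/(0.250)² = 0.3748.

0.375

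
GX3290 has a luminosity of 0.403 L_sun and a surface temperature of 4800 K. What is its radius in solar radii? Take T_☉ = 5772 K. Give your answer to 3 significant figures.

0.918 solar radii

R/R_☉ = √(L/L_☉) / (T/T_☉)² = √(0.403) / (0.8316)²
       = 0.6348 / 0.6916 = 0.9180.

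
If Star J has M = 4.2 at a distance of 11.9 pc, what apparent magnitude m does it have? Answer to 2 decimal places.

4.58

m = M + 5 log₁₀(d/10 pc) = 4.2 + 5 log₁₀(11.9/10)
  = 4.2 + 5 × 0.076 = 4.2 + 0.38 = 4.58.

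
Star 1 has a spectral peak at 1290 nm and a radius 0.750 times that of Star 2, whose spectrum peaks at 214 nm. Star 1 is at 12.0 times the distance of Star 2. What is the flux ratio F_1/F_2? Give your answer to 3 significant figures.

2.96×10^-6

Wien's law: T_1/T_2 = λ_2/λ_1 = 214/1290 = 0.1659.
L_1/L_2 = (R_1/R_2)²(T_1/T_2)⁴ = (0.750)²(0.1659)⁴ = 4.260×10^-4.
F_1/F_2 = (L_1/L_2)/(d_1/d_2)² = 4.260×10^-4/(12.0)² = 2.958×10^-6.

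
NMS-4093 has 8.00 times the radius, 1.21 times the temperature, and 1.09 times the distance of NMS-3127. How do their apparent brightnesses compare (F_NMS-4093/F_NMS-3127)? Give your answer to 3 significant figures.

L_NMS-4093/L_NMS-3127 = (R_NMS-4093/R_NMS-3127)²(T_NMS-4093/T_NMS-3127)⁴ = (8.00)² × (1.21)⁴ = 137.2.
F_NMS-4093/F_NMS-3127 = (L_NMS-4093/L_NMS-3127)/(d_NMS-4093/d_NMS-3127)² = 137.2 / (1.09)² = 115.5.

115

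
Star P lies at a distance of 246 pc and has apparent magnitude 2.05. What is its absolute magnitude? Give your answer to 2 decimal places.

M = m − 5 log₁₀(d/10 pc) = 2.05 − 5 log₁₀(246/10)
  = 2.05 − 5 × 1.391 = 2.05 − 6.95 = -4.90.

-4.90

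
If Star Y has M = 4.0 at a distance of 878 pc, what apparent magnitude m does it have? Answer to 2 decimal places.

m = M + 5 log₁₀(d/10 pc) = 4.0 + 5 log₁₀(878/10)
  = 4.0 + 5 × 1.943 = 4.0 + 9.72 = 13.72.

13.72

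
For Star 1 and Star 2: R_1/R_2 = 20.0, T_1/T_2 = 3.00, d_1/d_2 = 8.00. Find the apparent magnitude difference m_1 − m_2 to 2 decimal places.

L_1/L_2 = (20.0)²(3.00)⁴ = 3.240×10^4.
F_1/F_2 = (L_1/L_2)/(d_1/d_2)² = 3.240×10^4/64.00 = 506.2.
m_1 − m_2 = −2.5 log₁₀(506.2) = -6.76.

-6.76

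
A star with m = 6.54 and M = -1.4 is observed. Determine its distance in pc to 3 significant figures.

387 pc

m − M = 5 log₁₀(d/10 pc)
6.54 − (-1.4) = 7.94 = 5 log₁₀(d/10)
d = 10 × 10^(7.94/5) = 10 × 10^1.588 = 387.3 pc.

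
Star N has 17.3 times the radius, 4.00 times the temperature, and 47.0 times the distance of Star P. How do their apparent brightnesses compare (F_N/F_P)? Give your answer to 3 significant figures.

34.7

L_N/L_P = (R_N/R_P)²(T_N/T_P)⁴ = (17.3)² × (4.00)⁴ = 7.662×10^4.
F_N/F_P = (L_N/L_P)/(d_N/d_P)² = 7.662×10^4 / (47.0)² = 34.68.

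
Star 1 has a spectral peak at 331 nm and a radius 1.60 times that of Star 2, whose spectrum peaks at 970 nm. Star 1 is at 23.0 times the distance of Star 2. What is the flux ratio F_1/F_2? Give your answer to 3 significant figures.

0.357

Wien's law: T_1/T_2 = λ_2/λ_1 = 970/331 = 2.931.
L_1/L_2 = (R_1/R_2)²(T_1/T_2)⁴ = (1.60)²(2.931)⁴ = 188.8.
F_1/F_2 = (L_1/L_2)/(d_1/d_2)² = 188.8/(23.0)² = 0.3569.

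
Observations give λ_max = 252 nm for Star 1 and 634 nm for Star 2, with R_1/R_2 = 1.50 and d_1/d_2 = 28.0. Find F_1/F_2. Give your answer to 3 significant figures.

Wien's law: T_1/T_2 = λ_2/λ_1 = 634/252 = 2.516.
L_1/L_2 = (R_1/R_2)²(T_1/T_2)⁴ = (1.50)²(2.516)⁴ = 90.14.
F_1/F_2 = (L_1/L_2)/(d_1/d_2)² = 90.14/(28.0)² = 0.1150.

0.115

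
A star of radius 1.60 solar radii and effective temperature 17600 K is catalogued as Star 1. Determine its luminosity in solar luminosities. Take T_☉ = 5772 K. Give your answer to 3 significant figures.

L/L_☉ = (R/R_☉)² (T/T_☉)⁴ = (1.60)² × (17600/5772)⁴
       = 2.560 × (3.049)⁴ = 2.560 × 86.45 = 221.3.

221 solar luminosities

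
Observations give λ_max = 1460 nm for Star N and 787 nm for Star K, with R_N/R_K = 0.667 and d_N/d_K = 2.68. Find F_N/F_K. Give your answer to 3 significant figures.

Wien's law: T_N/T_K = λ_K/λ_N = 787/1460 = 0.5390.
L_N/L_K = (R_N/R_K)²(T_N/T_K)⁴ = (0.667)²(0.5390)⁴ = 0.03756.
F_N/F_K = (L_N/L_K)/(d_N/d_K)² = 0.03756/(2.68)² = 0.005230.

0.00523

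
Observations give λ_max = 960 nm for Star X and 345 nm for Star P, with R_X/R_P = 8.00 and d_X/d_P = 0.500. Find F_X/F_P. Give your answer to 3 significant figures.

4.27

Wien's law: T_X/T_P = λ_P/λ_X = 345/960 = 0.3594.
L_X/L_P = (R_X/R_P)²(T_X/T_P)⁴ = (8.00)²(0.3594)⁴ = 1.068.
F_X/F_P = (L_X/L_P)/(d_X/d_P)² = 1.068/(0.500)² = 4.270.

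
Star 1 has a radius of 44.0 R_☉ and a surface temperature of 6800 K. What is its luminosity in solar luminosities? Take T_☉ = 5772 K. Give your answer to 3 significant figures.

L/L_☉ = (R/R_☉)² (T/T_☉)⁴ = (44.0)² × (6800/5772)⁴
       = 1936 × (1.178)⁴ = 1936 × 1.926 = 3729.

3.73×10^3 solar luminosities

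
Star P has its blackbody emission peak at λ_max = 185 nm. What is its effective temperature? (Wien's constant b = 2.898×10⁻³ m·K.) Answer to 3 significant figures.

T = b/λ_max = 2.898×10⁻³ / (185×10⁻⁹) = 1.566×10^4 K.

1.57×10^4 K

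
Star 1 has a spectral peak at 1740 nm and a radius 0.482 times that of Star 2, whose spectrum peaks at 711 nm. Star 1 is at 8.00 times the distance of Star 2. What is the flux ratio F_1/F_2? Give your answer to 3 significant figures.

1.01×10^-4

Wien's law: T_1/T_2 = λ_2/λ_1 = 711/1740 = 0.4086.
L_1/L_2 = (R_1/R_2)²(T_1/T_2)⁴ = (0.482)²(0.4086)⁴ = 0.006477.
F_1/F_2 = (L_1/L_2)/(d_1/d_2)² = 0.006477/(8.00)² = 1.012×10^-4.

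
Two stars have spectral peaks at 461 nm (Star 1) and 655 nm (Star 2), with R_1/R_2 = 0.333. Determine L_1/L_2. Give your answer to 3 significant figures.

Wien's law gives T ∝ 1/λ_max, so T_1/T_2 = λ_2/λ_1 = 655/461 = 1.421.
Then L ∝ R²T⁴ gives L_1/L_2 = (0.333)² × (1.421)⁴ = 0.1109 × 4.075 = 0.4519.

0.452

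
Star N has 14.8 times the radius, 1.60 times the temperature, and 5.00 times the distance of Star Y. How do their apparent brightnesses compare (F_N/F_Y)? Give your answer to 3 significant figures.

L_N/L_Y = (R_N/R_Y)²(T_N/T_Y)⁴ = (14.8)² × (1.60)⁴ = 1436.
F_N/F_Y = (L_N/L_Y)/(d_N/d_Y)² = 1436 / (5.00)² = 57.42.

57.4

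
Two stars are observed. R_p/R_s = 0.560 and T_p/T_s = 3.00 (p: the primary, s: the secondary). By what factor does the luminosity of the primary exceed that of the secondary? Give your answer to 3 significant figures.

From the Stefan–Boltzmann law, L ∝ R²T⁴, so
L_p/L_s = (R_p/R_s)² (T_p/T_s)⁴ = (0.560)² × (3.00)⁴ = 0.3136 × 81.00 = 25.40.

25.4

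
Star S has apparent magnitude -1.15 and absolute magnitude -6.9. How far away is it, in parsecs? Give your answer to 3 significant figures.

141 pc

m − M = 5 log₁₀(d/10 pc)
-1.15 − (-6.9) = 5.75 = 5 log₁₀(d/10)
d = 10 × 10^(5.75/5) = 10 × 10^1.150 = 141.3 pc.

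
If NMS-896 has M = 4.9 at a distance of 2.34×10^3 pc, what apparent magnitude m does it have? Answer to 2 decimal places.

m = M + 5 log₁₀(d/10 pc) = 4.9 + 5 log₁₀(2.34×10^3/10)
  = 4.9 + 5 × 2.369 = 4.9 + 11.85 = 16.75.

16.75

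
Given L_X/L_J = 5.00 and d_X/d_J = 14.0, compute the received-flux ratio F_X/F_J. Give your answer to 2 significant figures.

F = L/(4πd²), so F_X/F_J = (L_X/L_J) / (d_X/d_J)²
= 5.00 / (14.0)² = 5.00 / 196.0 = 0.02551.

0.026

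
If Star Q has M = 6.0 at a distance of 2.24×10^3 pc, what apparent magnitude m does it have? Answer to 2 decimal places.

17.75

m = M + 5 log₁₀(d/10 pc) = 6.0 + 5 log₁₀(2.24×10^3/10)
  = 6.0 + 5 × 2.350 = 6.0 + 11.75 = 17.75.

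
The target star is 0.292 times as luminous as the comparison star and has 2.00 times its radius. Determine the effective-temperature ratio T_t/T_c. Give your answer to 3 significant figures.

0.520

L ∝ R²T⁴ gives T ∝ (L/R²)^(1/4), so
T_t/T_c = (0.292 / 2.00²)^(1/4) = (0.07300)^(1/4) = 0.5198.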